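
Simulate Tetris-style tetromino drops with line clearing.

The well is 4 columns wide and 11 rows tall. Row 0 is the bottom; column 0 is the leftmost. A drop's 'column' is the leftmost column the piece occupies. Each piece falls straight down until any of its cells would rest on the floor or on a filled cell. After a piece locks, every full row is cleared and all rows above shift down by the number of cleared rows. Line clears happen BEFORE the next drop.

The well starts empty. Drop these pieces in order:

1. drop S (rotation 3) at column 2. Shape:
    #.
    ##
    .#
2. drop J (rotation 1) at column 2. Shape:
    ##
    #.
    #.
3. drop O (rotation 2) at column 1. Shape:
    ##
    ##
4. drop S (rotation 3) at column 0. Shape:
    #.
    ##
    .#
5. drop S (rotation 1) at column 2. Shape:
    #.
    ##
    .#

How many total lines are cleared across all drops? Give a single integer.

Drop 1: S rot3 at col 2 lands with bottom-row=0; cleared 0 line(s) (total 0); column heights now [0 0 3 2], max=3
Drop 2: J rot1 at col 2 lands with bottom-row=3; cleared 0 line(s) (total 0); column heights now [0 0 6 6], max=6
Drop 3: O rot2 at col 1 lands with bottom-row=6; cleared 0 line(s) (total 0); column heights now [0 8 8 6], max=8
Drop 4: S rot3 at col 0 lands with bottom-row=8; cleared 0 line(s) (total 0); column heights now [11 10 8 6], max=11
Drop 5: S rot1 at col 2 lands with bottom-row=7; cleared 0 line(s) (total 0); column heights now [11 10 10 9], max=11

Answer: 0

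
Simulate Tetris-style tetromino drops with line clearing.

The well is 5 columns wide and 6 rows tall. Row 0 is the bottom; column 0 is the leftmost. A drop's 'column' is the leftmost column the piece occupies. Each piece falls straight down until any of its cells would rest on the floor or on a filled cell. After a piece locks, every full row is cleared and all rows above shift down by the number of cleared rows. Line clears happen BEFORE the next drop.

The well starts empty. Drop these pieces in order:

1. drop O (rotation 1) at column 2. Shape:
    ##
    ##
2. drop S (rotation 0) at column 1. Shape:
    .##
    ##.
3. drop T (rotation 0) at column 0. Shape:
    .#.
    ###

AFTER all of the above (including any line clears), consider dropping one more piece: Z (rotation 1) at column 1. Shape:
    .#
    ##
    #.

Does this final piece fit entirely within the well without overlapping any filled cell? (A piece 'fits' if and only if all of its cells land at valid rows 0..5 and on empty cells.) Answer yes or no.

Answer: no

Derivation:
Drop 1: O rot1 at col 2 lands with bottom-row=0; cleared 0 line(s) (total 0); column heights now [0 0 2 2 0], max=2
Drop 2: S rot0 at col 1 lands with bottom-row=2; cleared 0 line(s) (total 0); column heights now [0 3 4 4 0], max=4
Drop 3: T rot0 at col 0 lands with bottom-row=4; cleared 0 line(s) (total 0); column heights now [5 6 5 4 0], max=6
Test piece Z rot1 at col 1 (width 2): heights before test = [5 6 5 4 0]; fits = False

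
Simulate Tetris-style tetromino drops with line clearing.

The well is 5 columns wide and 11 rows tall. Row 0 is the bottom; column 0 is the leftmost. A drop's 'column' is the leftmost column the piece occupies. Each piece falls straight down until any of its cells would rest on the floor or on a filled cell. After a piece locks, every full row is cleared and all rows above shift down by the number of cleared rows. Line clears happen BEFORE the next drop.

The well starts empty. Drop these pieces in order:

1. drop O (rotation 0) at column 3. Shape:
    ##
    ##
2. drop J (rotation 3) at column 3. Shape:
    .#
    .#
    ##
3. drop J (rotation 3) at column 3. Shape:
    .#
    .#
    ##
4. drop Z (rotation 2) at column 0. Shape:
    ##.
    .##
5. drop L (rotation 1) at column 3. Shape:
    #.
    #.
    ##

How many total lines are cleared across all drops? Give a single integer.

Drop 1: O rot0 at col 3 lands with bottom-row=0; cleared 0 line(s) (total 0); column heights now [0 0 0 2 2], max=2
Drop 2: J rot3 at col 3 lands with bottom-row=2; cleared 0 line(s) (total 0); column heights now [0 0 0 3 5], max=5
Drop 3: J rot3 at col 3 lands with bottom-row=5; cleared 0 line(s) (total 0); column heights now [0 0 0 6 8], max=8
Drop 4: Z rot2 at col 0 lands with bottom-row=0; cleared 0 line(s) (total 0); column heights now [2 2 1 6 8], max=8
Drop 5: L rot1 at col 3 lands with bottom-row=8; cleared 0 line(s) (total 0); column heights now [2 2 1 11 9], max=11

Answer: 0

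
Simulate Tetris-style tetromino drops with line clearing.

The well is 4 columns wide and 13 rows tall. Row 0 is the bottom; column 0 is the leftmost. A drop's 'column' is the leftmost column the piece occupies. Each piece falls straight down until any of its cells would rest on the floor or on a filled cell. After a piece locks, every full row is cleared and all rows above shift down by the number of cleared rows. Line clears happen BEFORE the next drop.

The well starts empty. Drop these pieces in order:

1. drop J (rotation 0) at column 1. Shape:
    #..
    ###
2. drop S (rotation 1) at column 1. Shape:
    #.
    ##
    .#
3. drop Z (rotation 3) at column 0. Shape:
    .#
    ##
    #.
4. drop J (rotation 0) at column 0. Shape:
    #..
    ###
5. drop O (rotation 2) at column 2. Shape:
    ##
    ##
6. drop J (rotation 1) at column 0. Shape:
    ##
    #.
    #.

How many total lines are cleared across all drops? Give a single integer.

Drop 1: J rot0 at col 1 lands with bottom-row=0; cleared 0 line(s) (total 0); column heights now [0 2 1 1], max=2
Drop 2: S rot1 at col 1 lands with bottom-row=1; cleared 0 line(s) (total 0); column heights now [0 4 3 1], max=4
Drop 3: Z rot3 at col 0 lands with bottom-row=3; cleared 0 line(s) (total 0); column heights now [5 6 3 1], max=6
Drop 4: J rot0 at col 0 lands with bottom-row=6; cleared 0 line(s) (total 0); column heights now [8 7 7 1], max=8
Drop 5: O rot2 at col 2 lands with bottom-row=7; cleared 0 line(s) (total 0); column heights now [8 7 9 9], max=9
Drop 6: J rot1 at col 0 lands with bottom-row=8; cleared 0 line(s) (total 0); column heights now [11 11 9 9], max=11

Answer: 0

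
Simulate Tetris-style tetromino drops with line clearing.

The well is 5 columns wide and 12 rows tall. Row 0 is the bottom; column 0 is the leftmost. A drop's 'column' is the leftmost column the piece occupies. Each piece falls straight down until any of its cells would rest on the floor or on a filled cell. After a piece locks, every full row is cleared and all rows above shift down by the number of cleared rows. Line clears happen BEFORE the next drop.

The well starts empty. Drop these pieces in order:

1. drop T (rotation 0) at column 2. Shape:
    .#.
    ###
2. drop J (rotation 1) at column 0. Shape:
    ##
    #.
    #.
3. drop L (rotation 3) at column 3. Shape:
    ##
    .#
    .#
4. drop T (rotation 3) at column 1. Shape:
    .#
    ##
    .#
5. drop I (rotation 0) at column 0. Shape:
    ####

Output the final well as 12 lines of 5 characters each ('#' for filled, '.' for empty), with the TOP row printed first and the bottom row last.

Drop 1: T rot0 at col 2 lands with bottom-row=0; cleared 0 line(s) (total 0); column heights now [0 0 1 2 1], max=2
Drop 2: J rot1 at col 0 lands with bottom-row=0; cleared 0 line(s) (total 0); column heights now [3 3 1 2 1], max=3
Drop 3: L rot3 at col 3 lands with bottom-row=1; cleared 0 line(s) (total 0); column heights now [3 3 1 4 4], max=4
Drop 4: T rot3 at col 1 lands with bottom-row=2; cleared 0 line(s) (total 0); column heights now [3 4 5 4 4], max=5
Drop 5: I rot0 at col 0 lands with bottom-row=5; cleared 0 line(s) (total 0); column heights now [6 6 6 6 4], max=6

Answer: .....
.....
.....
.....
.....
.....
####.
..#..
.####
###.#
#..##
#.###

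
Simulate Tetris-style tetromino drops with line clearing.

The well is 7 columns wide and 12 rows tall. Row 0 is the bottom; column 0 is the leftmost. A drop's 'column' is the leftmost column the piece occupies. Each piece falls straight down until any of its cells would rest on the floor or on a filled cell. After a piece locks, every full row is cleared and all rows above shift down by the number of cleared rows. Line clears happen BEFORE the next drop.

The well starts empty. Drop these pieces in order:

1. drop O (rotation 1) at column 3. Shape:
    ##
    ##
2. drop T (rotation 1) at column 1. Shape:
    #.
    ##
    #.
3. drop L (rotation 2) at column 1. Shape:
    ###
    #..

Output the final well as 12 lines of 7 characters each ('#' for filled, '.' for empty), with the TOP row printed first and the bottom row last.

Drop 1: O rot1 at col 3 lands with bottom-row=0; cleared 0 line(s) (total 0); column heights now [0 0 0 2 2 0 0], max=2
Drop 2: T rot1 at col 1 lands with bottom-row=0; cleared 0 line(s) (total 0); column heights now [0 3 2 2 2 0 0], max=3
Drop 3: L rot2 at col 1 lands with bottom-row=3; cleared 0 line(s) (total 0); column heights now [0 5 5 5 2 0 0], max=5

Answer: .......
.......
.......
.......
.......
.......
.......
.###...
.#.....
.#.....
.####..
.#.##..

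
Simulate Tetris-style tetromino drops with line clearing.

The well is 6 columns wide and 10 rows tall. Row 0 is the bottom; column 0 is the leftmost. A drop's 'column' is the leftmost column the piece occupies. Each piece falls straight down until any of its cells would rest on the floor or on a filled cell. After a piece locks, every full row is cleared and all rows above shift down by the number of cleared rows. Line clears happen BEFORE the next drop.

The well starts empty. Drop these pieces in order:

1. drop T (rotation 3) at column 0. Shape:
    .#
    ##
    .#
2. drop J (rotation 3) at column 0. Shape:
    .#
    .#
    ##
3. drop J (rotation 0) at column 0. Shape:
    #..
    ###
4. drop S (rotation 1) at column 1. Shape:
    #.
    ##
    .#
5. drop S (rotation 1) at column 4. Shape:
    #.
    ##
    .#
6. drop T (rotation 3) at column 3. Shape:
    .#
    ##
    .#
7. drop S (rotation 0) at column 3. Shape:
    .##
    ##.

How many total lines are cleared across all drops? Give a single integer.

Answer: 0

Derivation:
Drop 1: T rot3 at col 0 lands with bottom-row=0; cleared 0 line(s) (total 0); column heights now [2 3 0 0 0 0], max=3
Drop 2: J rot3 at col 0 lands with bottom-row=3; cleared 0 line(s) (total 0); column heights now [4 6 0 0 0 0], max=6
Drop 3: J rot0 at col 0 lands with bottom-row=6; cleared 0 line(s) (total 0); column heights now [8 7 7 0 0 0], max=8
Drop 4: S rot1 at col 1 lands with bottom-row=7; cleared 0 line(s) (total 0); column heights now [8 10 9 0 0 0], max=10
Drop 5: S rot1 at col 4 lands with bottom-row=0; cleared 0 line(s) (total 0); column heights now [8 10 9 0 3 2], max=10
Drop 6: T rot3 at col 3 lands with bottom-row=3; cleared 0 line(s) (total 0); column heights now [8 10 9 5 6 2], max=10
Drop 7: S rot0 at col 3 lands with bottom-row=6; cleared 0 line(s) (total 0); column heights now [8 10 9 7 8 8], max=10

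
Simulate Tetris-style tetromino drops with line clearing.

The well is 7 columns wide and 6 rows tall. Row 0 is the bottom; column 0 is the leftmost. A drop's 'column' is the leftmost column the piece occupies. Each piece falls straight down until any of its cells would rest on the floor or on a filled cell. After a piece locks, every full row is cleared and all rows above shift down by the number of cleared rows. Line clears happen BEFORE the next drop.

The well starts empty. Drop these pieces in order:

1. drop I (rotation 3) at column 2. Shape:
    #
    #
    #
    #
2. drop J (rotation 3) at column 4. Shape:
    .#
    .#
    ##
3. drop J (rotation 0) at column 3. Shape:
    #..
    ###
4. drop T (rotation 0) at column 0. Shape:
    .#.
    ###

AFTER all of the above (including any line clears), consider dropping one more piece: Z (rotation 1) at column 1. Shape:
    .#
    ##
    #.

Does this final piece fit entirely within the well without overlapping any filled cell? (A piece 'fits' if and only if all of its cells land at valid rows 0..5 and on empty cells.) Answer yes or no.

Drop 1: I rot3 at col 2 lands with bottom-row=0; cleared 0 line(s) (total 0); column heights now [0 0 4 0 0 0 0], max=4
Drop 2: J rot3 at col 4 lands with bottom-row=0; cleared 0 line(s) (total 0); column heights now [0 0 4 0 1 3 0], max=4
Drop 3: J rot0 at col 3 lands with bottom-row=3; cleared 0 line(s) (total 0); column heights now [0 0 4 5 4 4 0], max=5
Drop 4: T rot0 at col 0 lands with bottom-row=4; cleared 0 line(s) (total 0); column heights now [5 6 5 5 4 4 0], max=6
Test piece Z rot1 at col 1 (width 2): heights before test = [5 6 5 5 4 4 0]; fits = False

Answer: no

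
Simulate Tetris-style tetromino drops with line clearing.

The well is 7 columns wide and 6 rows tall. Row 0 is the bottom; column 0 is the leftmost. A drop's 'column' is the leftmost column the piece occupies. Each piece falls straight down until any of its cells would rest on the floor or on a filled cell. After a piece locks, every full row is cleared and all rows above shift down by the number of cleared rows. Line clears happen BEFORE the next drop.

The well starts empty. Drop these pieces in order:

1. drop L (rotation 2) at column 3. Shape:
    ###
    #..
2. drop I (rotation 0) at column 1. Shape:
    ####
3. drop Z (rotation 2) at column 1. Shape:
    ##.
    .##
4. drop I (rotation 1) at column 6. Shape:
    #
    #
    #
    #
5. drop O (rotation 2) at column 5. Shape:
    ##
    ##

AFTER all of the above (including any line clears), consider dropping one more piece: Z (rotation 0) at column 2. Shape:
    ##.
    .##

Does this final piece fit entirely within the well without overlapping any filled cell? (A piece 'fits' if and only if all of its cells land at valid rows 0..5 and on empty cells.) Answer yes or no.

Drop 1: L rot2 at col 3 lands with bottom-row=0; cleared 0 line(s) (total 0); column heights now [0 0 0 2 2 2 0], max=2
Drop 2: I rot0 at col 1 lands with bottom-row=2; cleared 0 line(s) (total 0); column heights now [0 3 3 3 3 2 0], max=3
Drop 3: Z rot2 at col 1 lands with bottom-row=3; cleared 0 line(s) (total 0); column heights now [0 5 5 4 3 2 0], max=5
Drop 4: I rot1 at col 6 lands with bottom-row=0; cleared 0 line(s) (total 0); column heights now [0 5 5 4 3 2 4], max=5
Drop 5: O rot2 at col 5 lands with bottom-row=4; cleared 0 line(s) (total 0); column heights now [0 5 5 4 3 6 6], max=6
Test piece Z rot0 at col 2 (width 3): heights before test = [0 5 5 4 3 6 6]; fits = True

Answer: yes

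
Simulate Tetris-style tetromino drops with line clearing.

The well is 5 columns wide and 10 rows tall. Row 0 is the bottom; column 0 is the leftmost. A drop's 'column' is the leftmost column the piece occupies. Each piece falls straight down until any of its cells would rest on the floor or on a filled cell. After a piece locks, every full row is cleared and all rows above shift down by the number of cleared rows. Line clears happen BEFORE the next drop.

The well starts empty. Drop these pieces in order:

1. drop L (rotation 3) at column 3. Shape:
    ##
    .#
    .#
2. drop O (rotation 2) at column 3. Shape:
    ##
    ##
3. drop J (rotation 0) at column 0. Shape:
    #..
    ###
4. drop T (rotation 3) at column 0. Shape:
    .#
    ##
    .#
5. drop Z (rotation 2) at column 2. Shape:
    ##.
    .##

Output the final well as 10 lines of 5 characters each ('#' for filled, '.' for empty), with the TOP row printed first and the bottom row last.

Answer: .....
.....
.....
..##.
...##
...##
.#.##
##.##
##..#
###.#

Derivation:
Drop 1: L rot3 at col 3 lands with bottom-row=0; cleared 0 line(s) (total 0); column heights now [0 0 0 3 3], max=3
Drop 2: O rot2 at col 3 lands with bottom-row=3; cleared 0 line(s) (total 0); column heights now [0 0 0 5 5], max=5
Drop 3: J rot0 at col 0 lands with bottom-row=0; cleared 0 line(s) (total 0); column heights now [2 1 1 5 5], max=5
Drop 4: T rot3 at col 0 lands with bottom-row=1; cleared 0 line(s) (total 0); column heights now [3 4 1 5 5], max=5
Drop 5: Z rot2 at col 2 lands with bottom-row=5; cleared 0 line(s) (total 0); column heights now [3 4 7 7 6], max=7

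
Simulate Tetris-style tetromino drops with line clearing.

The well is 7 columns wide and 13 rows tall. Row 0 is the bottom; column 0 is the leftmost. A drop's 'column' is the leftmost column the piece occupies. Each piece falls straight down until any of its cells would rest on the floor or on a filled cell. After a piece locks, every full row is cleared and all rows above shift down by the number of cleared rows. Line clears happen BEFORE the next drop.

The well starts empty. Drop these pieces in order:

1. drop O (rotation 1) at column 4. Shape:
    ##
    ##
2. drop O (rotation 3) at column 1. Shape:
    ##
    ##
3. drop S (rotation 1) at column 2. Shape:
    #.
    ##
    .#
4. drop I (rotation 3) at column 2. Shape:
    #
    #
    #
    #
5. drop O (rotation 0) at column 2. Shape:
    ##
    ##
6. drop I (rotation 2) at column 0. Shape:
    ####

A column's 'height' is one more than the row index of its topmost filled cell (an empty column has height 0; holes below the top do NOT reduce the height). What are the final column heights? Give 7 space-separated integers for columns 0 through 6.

Drop 1: O rot1 at col 4 lands with bottom-row=0; cleared 0 line(s) (total 0); column heights now [0 0 0 0 2 2 0], max=2
Drop 2: O rot3 at col 1 lands with bottom-row=0; cleared 0 line(s) (total 0); column heights now [0 2 2 0 2 2 0], max=2
Drop 3: S rot1 at col 2 lands with bottom-row=1; cleared 0 line(s) (total 0); column heights now [0 2 4 3 2 2 0], max=4
Drop 4: I rot3 at col 2 lands with bottom-row=4; cleared 0 line(s) (total 0); column heights now [0 2 8 3 2 2 0], max=8
Drop 5: O rot0 at col 2 lands with bottom-row=8; cleared 0 line(s) (total 0); column heights now [0 2 10 10 2 2 0], max=10
Drop 6: I rot2 at col 0 lands with bottom-row=10; cleared 0 line(s) (total 0); column heights now [11 11 11 11 2 2 0], max=11

Answer: 11 11 11 11 2 2 0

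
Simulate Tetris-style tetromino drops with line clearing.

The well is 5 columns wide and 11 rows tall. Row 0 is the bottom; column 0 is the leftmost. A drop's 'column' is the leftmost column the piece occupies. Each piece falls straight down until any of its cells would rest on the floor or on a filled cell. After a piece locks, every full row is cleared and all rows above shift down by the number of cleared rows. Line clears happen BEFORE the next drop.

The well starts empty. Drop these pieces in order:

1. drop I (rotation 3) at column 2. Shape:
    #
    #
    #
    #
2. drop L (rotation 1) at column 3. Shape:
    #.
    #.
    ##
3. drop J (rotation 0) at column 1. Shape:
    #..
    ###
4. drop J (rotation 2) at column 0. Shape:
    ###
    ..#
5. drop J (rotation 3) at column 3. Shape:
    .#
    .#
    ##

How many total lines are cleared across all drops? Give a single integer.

Drop 1: I rot3 at col 2 lands with bottom-row=0; cleared 0 line(s) (total 0); column heights now [0 0 4 0 0], max=4
Drop 2: L rot1 at col 3 lands with bottom-row=0; cleared 0 line(s) (total 0); column heights now [0 0 4 3 1], max=4
Drop 3: J rot0 at col 1 lands with bottom-row=4; cleared 0 line(s) (total 0); column heights now [0 6 5 5 1], max=6
Drop 4: J rot2 at col 0 lands with bottom-row=5; cleared 0 line(s) (total 0); column heights now [7 7 7 5 1], max=7
Drop 5: J rot3 at col 3 lands with bottom-row=5; cleared 0 line(s) (total 0); column heights now [7 7 7 6 8], max=8

Answer: 0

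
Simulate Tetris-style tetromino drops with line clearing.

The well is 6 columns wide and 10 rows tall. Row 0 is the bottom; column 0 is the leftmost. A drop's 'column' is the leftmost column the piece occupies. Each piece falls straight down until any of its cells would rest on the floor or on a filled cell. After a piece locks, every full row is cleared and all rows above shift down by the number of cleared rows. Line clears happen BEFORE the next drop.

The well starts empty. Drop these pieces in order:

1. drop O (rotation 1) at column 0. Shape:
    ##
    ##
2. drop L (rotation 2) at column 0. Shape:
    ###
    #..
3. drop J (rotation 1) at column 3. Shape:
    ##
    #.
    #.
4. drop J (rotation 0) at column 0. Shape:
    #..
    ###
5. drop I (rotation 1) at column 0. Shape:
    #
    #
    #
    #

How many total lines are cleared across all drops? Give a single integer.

Answer: 0

Derivation:
Drop 1: O rot1 at col 0 lands with bottom-row=0; cleared 0 line(s) (total 0); column heights now [2 2 0 0 0 0], max=2
Drop 2: L rot2 at col 0 lands with bottom-row=2; cleared 0 line(s) (total 0); column heights now [4 4 4 0 0 0], max=4
Drop 3: J rot1 at col 3 lands with bottom-row=0; cleared 0 line(s) (total 0); column heights now [4 4 4 3 3 0], max=4
Drop 4: J rot0 at col 0 lands with bottom-row=4; cleared 0 line(s) (total 0); column heights now [6 5 5 3 3 0], max=6
Drop 5: I rot1 at col 0 lands with bottom-row=6; cleared 0 line(s) (total 0); column heights now [10 5 5 3 3 0], max=10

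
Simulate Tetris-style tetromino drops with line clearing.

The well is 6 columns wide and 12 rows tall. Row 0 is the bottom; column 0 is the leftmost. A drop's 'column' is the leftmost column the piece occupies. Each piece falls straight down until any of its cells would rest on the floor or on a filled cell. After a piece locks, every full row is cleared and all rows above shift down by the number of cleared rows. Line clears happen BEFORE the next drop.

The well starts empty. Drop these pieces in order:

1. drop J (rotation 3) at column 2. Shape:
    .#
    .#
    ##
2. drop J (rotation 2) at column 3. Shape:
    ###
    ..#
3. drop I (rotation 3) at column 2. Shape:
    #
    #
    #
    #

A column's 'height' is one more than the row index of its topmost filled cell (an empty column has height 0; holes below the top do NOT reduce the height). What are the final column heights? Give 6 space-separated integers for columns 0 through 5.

Answer: 0 0 5 4 4 4

Derivation:
Drop 1: J rot3 at col 2 lands with bottom-row=0; cleared 0 line(s) (total 0); column heights now [0 0 1 3 0 0], max=3
Drop 2: J rot2 at col 3 lands with bottom-row=2; cleared 0 line(s) (total 0); column heights now [0 0 1 4 4 4], max=4
Drop 3: I rot3 at col 2 lands with bottom-row=1; cleared 0 line(s) (total 0); column heights now [0 0 5 4 4 4], max=5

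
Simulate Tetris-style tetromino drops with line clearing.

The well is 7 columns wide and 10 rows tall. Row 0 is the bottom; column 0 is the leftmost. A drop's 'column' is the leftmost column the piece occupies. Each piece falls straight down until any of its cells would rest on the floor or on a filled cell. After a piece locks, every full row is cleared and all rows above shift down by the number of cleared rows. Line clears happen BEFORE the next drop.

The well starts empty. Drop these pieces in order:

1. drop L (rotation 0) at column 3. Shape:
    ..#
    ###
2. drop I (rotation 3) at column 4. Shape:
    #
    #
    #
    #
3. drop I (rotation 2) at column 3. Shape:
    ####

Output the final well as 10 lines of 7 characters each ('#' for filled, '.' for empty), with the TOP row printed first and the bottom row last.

Answer: .......
.......
.......
.......
...####
....#..
....#..
....#..
....##.
...###.

Derivation:
Drop 1: L rot0 at col 3 lands with bottom-row=0; cleared 0 line(s) (total 0); column heights now [0 0 0 1 1 2 0], max=2
Drop 2: I rot3 at col 4 lands with bottom-row=1; cleared 0 line(s) (total 0); column heights now [0 0 0 1 5 2 0], max=5
Drop 3: I rot2 at col 3 lands with bottom-row=5; cleared 0 line(s) (total 0); column heights now [0 0 0 6 6 6 6], max=6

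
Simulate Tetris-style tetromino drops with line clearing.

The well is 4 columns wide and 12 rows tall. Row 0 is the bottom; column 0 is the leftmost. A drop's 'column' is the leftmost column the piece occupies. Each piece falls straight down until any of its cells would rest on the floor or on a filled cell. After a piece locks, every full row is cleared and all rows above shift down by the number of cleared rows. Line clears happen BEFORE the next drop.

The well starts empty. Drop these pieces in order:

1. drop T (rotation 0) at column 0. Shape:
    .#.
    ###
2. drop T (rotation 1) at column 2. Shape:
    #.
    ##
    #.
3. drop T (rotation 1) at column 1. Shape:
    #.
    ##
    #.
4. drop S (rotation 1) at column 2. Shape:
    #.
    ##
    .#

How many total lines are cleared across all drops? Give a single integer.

Drop 1: T rot0 at col 0 lands with bottom-row=0; cleared 0 line(s) (total 0); column heights now [1 2 1 0], max=2
Drop 2: T rot1 at col 2 lands with bottom-row=1; cleared 0 line(s) (total 0); column heights now [1 2 4 3], max=4
Drop 3: T rot1 at col 1 lands with bottom-row=3; cleared 0 line(s) (total 0); column heights now [1 6 5 3], max=6
Drop 4: S rot1 at col 2 lands with bottom-row=4; cleared 0 line(s) (total 0); column heights now [1 6 7 6], max=7

Answer: 0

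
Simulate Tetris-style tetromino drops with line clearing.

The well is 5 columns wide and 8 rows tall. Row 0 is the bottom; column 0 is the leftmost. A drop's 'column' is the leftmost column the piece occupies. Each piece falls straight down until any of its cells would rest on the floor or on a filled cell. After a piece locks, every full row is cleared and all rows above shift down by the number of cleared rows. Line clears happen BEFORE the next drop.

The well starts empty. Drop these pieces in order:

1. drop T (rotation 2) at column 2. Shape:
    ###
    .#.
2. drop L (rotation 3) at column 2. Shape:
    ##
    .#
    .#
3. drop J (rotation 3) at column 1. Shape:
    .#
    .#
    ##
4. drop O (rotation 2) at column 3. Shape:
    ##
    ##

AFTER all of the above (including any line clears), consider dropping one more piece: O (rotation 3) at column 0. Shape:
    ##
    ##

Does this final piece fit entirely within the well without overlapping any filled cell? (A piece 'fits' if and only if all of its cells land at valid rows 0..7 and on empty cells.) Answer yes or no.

Answer: yes

Derivation:
Drop 1: T rot2 at col 2 lands with bottom-row=0; cleared 0 line(s) (total 0); column heights now [0 0 2 2 2], max=2
Drop 2: L rot3 at col 2 lands with bottom-row=2; cleared 0 line(s) (total 0); column heights now [0 0 5 5 2], max=5
Drop 3: J rot3 at col 1 lands with bottom-row=5; cleared 0 line(s) (total 0); column heights now [0 6 8 5 2], max=8
Drop 4: O rot2 at col 3 lands with bottom-row=5; cleared 0 line(s) (total 0); column heights now [0 6 8 7 7], max=8
Test piece O rot3 at col 0 (width 2): heights before test = [0 6 8 7 7]; fits = True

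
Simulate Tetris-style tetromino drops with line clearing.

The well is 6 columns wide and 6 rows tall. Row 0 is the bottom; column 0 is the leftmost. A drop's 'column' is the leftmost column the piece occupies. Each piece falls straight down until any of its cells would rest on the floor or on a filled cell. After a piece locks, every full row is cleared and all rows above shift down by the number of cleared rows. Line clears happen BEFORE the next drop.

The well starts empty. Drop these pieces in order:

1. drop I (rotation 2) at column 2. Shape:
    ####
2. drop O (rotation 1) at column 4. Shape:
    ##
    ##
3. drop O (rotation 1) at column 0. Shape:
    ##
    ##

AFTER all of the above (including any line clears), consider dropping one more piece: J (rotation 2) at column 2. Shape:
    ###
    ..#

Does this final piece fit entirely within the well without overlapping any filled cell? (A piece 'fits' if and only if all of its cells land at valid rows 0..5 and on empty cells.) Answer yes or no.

Answer: yes

Derivation:
Drop 1: I rot2 at col 2 lands with bottom-row=0; cleared 0 line(s) (total 0); column heights now [0 0 1 1 1 1], max=1
Drop 2: O rot1 at col 4 lands with bottom-row=1; cleared 0 line(s) (total 0); column heights now [0 0 1 1 3 3], max=3
Drop 3: O rot1 at col 0 lands with bottom-row=0; cleared 1 line(s) (total 1); column heights now [1 1 0 0 2 2], max=2
Test piece J rot2 at col 2 (width 3): heights before test = [1 1 0 0 2 2]; fits = True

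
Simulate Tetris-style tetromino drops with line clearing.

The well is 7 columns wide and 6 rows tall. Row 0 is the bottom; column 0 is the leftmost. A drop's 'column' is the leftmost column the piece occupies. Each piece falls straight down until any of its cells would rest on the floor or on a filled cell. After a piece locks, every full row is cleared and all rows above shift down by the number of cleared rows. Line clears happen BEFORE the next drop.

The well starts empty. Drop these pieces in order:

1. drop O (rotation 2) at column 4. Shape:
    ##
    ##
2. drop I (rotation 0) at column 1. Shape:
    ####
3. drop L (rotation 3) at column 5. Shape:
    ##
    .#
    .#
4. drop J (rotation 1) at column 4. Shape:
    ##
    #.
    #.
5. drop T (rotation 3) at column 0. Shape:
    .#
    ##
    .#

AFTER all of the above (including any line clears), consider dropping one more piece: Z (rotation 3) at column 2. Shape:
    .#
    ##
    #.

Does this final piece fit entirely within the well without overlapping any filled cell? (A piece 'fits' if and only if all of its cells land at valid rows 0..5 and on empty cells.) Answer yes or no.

Drop 1: O rot2 at col 4 lands with bottom-row=0; cleared 0 line(s) (total 0); column heights now [0 0 0 0 2 2 0], max=2
Drop 2: I rot0 at col 1 lands with bottom-row=2; cleared 0 line(s) (total 0); column heights now [0 3 3 3 3 2 0], max=3
Drop 3: L rot3 at col 5 lands with bottom-row=0; cleared 0 line(s) (total 0); column heights now [0 3 3 3 3 3 3], max=3
Drop 4: J rot1 at col 4 lands with bottom-row=3; cleared 0 line(s) (total 0); column heights now [0 3 3 3 6 6 3], max=6
Drop 5: T rot3 at col 0 lands with bottom-row=3; cleared 0 line(s) (total 0); column heights now [5 6 3 3 6 6 3], max=6
Test piece Z rot3 at col 2 (width 2): heights before test = [5 6 3 3 6 6 3]; fits = True

Answer: yes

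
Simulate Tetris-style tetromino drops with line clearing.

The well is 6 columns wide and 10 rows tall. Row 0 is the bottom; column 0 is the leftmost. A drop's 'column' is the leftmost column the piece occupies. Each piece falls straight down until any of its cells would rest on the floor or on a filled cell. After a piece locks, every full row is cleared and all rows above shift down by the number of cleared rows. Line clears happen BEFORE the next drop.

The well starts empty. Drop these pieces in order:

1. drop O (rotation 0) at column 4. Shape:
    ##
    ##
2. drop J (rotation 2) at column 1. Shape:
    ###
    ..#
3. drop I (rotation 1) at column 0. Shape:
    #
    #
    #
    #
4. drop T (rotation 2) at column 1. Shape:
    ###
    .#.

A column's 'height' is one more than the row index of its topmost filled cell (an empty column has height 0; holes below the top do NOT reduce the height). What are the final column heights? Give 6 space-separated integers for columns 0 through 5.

Answer: 3 2 2 2 1 1

Derivation:
Drop 1: O rot0 at col 4 lands with bottom-row=0; cleared 0 line(s) (total 0); column heights now [0 0 0 0 2 2], max=2
Drop 2: J rot2 at col 1 lands with bottom-row=0; cleared 0 line(s) (total 0); column heights now [0 2 2 2 2 2], max=2
Drop 3: I rot1 at col 0 lands with bottom-row=0; cleared 1 line(s) (total 1); column heights now [3 0 0 1 1 1], max=3
Drop 4: T rot2 at col 1 lands with bottom-row=0; cleared 0 line(s) (total 1); column heights now [3 2 2 2 1 1], max=3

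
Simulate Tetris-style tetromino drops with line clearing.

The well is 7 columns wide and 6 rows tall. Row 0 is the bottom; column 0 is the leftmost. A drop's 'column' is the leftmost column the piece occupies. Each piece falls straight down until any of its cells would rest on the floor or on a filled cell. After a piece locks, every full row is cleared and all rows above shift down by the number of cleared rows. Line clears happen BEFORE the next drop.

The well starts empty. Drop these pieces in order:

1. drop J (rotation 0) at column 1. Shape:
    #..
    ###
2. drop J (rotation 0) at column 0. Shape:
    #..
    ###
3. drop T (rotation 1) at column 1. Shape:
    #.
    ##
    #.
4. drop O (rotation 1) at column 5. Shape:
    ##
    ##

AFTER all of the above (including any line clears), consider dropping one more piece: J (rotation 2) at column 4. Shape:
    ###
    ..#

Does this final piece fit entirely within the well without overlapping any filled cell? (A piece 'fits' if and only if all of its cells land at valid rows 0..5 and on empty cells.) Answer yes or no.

Drop 1: J rot0 at col 1 lands with bottom-row=0; cleared 0 line(s) (total 0); column heights now [0 2 1 1 0 0 0], max=2
Drop 2: J rot0 at col 0 lands with bottom-row=2; cleared 0 line(s) (total 0); column heights now [4 3 3 1 0 0 0], max=4
Drop 3: T rot1 at col 1 lands with bottom-row=3; cleared 0 line(s) (total 0); column heights now [4 6 5 1 0 0 0], max=6
Drop 4: O rot1 at col 5 lands with bottom-row=0; cleared 0 line(s) (total 0); column heights now [4 6 5 1 0 2 2], max=6
Test piece J rot2 at col 4 (width 3): heights before test = [4 6 5 1 0 2 2]; fits = True

Answer: yes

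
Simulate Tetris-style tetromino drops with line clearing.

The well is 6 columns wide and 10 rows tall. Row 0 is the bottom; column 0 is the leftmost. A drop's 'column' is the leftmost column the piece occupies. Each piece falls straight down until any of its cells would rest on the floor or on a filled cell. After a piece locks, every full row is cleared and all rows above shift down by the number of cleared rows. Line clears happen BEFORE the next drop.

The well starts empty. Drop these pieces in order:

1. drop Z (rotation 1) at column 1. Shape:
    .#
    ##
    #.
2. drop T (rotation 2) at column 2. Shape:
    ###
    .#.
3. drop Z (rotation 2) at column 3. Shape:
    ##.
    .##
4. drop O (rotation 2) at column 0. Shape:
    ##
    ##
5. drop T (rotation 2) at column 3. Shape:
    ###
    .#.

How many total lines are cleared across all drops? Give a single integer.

Drop 1: Z rot1 at col 1 lands with bottom-row=0; cleared 0 line(s) (total 0); column heights now [0 2 3 0 0 0], max=3
Drop 2: T rot2 at col 2 lands with bottom-row=2; cleared 0 line(s) (total 0); column heights now [0 2 4 4 4 0], max=4
Drop 3: Z rot2 at col 3 lands with bottom-row=4; cleared 0 line(s) (total 0); column heights now [0 2 4 6 6 5], max=6
Drop 4: O rot2 at col 0 lands with bottom-row=2; cleared 0 line(s) (total 0); column heights now [4 4 4 6 6 5], max=6
Drop 5: T rot2 at col 3 lands with bottom-row=6; cleared 0 line(s) (total 0); column heights now [4 4 4 8 8 8], max=8

Answer: 0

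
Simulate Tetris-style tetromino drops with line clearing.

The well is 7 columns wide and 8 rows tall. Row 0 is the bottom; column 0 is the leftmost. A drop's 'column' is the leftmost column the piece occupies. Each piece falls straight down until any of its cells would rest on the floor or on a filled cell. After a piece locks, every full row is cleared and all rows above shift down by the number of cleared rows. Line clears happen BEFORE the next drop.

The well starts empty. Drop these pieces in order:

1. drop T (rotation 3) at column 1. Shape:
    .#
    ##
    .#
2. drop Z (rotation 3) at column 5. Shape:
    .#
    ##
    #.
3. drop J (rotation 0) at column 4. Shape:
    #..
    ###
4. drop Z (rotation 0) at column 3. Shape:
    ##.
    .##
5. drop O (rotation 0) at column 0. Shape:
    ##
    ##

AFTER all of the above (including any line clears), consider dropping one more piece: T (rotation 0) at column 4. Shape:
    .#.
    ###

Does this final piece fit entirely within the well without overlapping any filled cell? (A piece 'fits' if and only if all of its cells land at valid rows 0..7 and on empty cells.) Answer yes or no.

Drop 1: T rot3 at col 1 lands with bottom-row=0; cleared 0 line(s) (total 0); column heights now [0 2 3 0 0 0 0], max=3
Drop 2: Z rot3 at col 5 lands with bottom-row=0; cleared 0 line(s) (total 0); column heights now [0 2 3 0 0 2 3], max=3
Drop 3: J rot0 at col 4 lands with bottom-row=3; cleared 0 line(s) (total 0); column heights now [0 2 3 0 5 4 4], max=5
Drop 4: Z rot0 at col 3 lands with bottom-row=5; cleared 0 line(s) (total 0); column heights now [0 2 3 7 7 6 4], max=7
Drop 5: O rot0 at col 0 lands with bottom-row=2; cleared 0 line(s) (total 0); column heights now [4 4 3 7 7 6 4], max=7
Test piece T rot0 at col 4 (width 3): heights before test = [4 4 3 7 7 6 4]; fits = False

Answer: no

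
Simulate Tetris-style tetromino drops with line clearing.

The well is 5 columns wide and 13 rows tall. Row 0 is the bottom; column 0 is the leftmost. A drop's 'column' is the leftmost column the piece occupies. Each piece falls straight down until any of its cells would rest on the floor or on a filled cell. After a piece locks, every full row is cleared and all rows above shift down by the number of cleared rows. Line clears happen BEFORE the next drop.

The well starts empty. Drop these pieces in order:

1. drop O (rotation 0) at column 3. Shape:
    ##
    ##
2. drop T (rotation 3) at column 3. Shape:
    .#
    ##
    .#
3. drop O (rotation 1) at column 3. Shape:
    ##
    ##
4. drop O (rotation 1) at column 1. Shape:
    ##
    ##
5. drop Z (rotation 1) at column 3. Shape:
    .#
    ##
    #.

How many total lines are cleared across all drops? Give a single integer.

Answer: 0

Derivation:
Drop 1: O rot0 at col 3 lands with bottom-row=0; cleared 0 line(s) (total 0); column heights now [0 0 0 2 2], max=2
Drop 2: T rot3 at col 3 lands with bottom-row=2; cleared 0 line(s) (total 0); column heights now [0 0 0 4 5], max=5
Drop 3: O rot1 at col 3 lands with bottom-row=5; cleared 0 line(s) (total 0); column heights now [0 0 0 7 7], max=7
Drop 4: O rot1 at col 1 lands with bottom-row=0; cleared 0 line(s) (total 0); column heights now [0 2 2 7 7], max=7
Drop 5: Z rot1 at col 3 lands with bottom-row=7; cleared 0 line(s) (total 0); column heights now [0 2 2 9 10], max=10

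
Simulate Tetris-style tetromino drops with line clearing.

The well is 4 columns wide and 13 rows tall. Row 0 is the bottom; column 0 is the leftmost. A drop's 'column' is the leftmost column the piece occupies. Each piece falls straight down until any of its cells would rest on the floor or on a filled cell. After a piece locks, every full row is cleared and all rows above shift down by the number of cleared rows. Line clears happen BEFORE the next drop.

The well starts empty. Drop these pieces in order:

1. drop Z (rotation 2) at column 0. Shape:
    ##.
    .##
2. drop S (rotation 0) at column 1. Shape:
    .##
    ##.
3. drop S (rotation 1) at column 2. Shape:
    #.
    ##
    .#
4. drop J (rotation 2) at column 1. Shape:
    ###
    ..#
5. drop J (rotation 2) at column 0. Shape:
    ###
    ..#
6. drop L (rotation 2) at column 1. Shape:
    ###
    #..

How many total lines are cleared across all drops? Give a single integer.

Answer: 0

Derivation:
Drop 1: Z rot2 at col 0 lands with bottom-row=0; cleared 0 line(s) (total 0); column heights now [2 2 1 0], max=2
Drop 2: S rot0 at col 1 lands with bottom-row=2; cleared 0 line(s) (total 0); column heights now [2 3 4 4], max=4
Drop 3: S rot1 at col 2 lands with bottom-row=4; cleared 0 line(s) (total 0); column heights now [2 3 7 6], max=7
Drop 4: J rot2 at col 1 lands with bottom-row=6; cleared 0 line(s) (total 0); column heights now [2 8 8 8], max=8
Drop 5: J rot2 at col 0 lands with bottom-row=8; cleared 0 line(s) (total 0); column heights now [10 10 10 8], max=10
Drop 6: L rot2 at col 1 lands with bottom-row=10; cleared 0 line(s) (total 0); column heights now [10 12 12 12], max=12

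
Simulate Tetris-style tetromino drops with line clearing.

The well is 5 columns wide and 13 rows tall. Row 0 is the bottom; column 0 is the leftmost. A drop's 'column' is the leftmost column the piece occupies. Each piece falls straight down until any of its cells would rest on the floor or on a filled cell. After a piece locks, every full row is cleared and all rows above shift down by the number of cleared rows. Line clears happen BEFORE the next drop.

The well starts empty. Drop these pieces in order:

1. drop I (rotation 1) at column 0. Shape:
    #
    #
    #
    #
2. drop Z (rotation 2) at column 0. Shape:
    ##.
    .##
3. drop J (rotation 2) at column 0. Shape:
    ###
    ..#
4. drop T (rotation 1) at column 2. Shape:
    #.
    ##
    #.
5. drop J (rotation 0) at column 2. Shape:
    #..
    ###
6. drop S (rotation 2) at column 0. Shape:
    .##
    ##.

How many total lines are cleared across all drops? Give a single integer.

Answer: 0

Derivation:
Drop 1: I rot1 at col 0 lands with bottom-row=0; cleared 0 line(s) (total 0); column heights now [4 0 0 0 0], max=4
Drop 2: Z rot2 at col 0 lands with bottom-row=3; cleared 0 line(s) (total 0); column heights now [5 5 4 0 0], max=5
Drop 3: J rot2 at col 0 lands with bottom-row=4; cleared 0 line(s) (total 0); column heights now [6 6 6 0 0], max=6
Drop 4: T rot1 at col 2 lands with bottom-row=6; cleared 0 line(s) (total 0); column heights now [6 6 9 8 0], max=9
Drop 5: J rot0 at col 2 lands with bottom-row=9; cleared 0 line(s) (total 0); column heights now [6 6 11 10 10], max=11
Drop 6: S rot2 at col 0 lands with bottom-row=10; cleared 0 line(s) (total 0); column heights now [11 12 12 10 10], max=12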